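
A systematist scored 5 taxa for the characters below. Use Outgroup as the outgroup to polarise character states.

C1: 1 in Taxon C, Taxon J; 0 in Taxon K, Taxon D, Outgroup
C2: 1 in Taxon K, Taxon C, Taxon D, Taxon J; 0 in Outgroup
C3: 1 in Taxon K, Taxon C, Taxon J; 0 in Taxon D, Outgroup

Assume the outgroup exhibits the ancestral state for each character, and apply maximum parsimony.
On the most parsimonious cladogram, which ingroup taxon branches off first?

The outgroup has state '0' for every character, so '1' is the derived state throughout.
Only Taxon C and Taxon J show the derived state '1' for C1, supporting them as a clade.
All ingroup taxa share the derived state '1' for C2; it defines the ingroup but does not resolve relationships within it.
Only Taxon C, Taxon J, and Taxon K show the derived state '1' for C3, supporting them as a clade.
Most parsimonious ingroup topology: (((Taxon J,Taxon C),Taxon K),Taxon D).
Taxon D is sister to the clade containing all other ingroup taxa, so it is the earliest-diverging (most basal) ingroup lineage.

Taxon D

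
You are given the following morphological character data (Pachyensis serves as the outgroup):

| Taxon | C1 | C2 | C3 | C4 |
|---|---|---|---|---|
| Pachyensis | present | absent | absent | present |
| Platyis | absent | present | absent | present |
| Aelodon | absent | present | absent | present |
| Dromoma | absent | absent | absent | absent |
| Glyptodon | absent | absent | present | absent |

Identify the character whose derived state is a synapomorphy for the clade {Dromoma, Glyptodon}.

Character polarity is set by the outgroup: the derived state is whichever differs from the outgroup's state, so for C1, C4 the derived state is 'absent', and for the remaining characters it is 'present'.
All ingroup taxa share the derived state 'absent' for C1; it defines the ingroup but does not resolve relationships within it.
C2: derived state 'present' in Aelodon and Platyis only — synapomorphy for {Aelodon, Platyis}.
C3 (derived state 'present') is unique to Glyptodon (autapomorphy; uninformative for grouping).
C4: derived state 'absent' in Dromoma and Glyptodon only — synapomorphy for {Dromoma, Glyptodon}.
Most parsimonious ingroup topology: ((Platyis,Aelodon),(Dromoma,Glyptodon)).
The clade {Dromoma, Glyptodon} is supported by C4: its derived state 'absent' occurs in exactly those taxa and in no other taxon (including the outgroup).

C4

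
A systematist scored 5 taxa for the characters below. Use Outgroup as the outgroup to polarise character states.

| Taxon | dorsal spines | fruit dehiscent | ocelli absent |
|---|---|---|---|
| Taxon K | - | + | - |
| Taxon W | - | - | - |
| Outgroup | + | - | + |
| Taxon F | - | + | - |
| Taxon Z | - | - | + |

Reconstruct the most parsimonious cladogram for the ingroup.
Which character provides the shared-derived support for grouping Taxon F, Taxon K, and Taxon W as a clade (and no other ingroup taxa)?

Character polarity is set by the outgroup: the derived state is whichever differs from the outgroup's state, so for dorsal spines, ocelli absent the derived state is '-', and for the remaining characters it is '+'.
All ingroup taxa share the derived state '-' for dorsal spines; it defines the ingroup but does not resolve relationships within it.
fruit dehiscent (derived state '+') is shared by Taxon F and Taxon K — a synapomorphy uniting that clade.
ocelli absent: derived state '-' in Taxon F, Taxon K, and Taxon W only — synapomorphy for {Taxon F, Taxon K, Taxon W}.
Most parsimonious ingroup topology: (Taxon Z,((Taxon F,Taxon K),Taxon W)).
The clade {Taxon F, Taxon K, Taxon W} is supported by ocelli absent: its derived state '-' occurs in exactly those taxa and in no other taxon (including the outgroup).

ocelli absent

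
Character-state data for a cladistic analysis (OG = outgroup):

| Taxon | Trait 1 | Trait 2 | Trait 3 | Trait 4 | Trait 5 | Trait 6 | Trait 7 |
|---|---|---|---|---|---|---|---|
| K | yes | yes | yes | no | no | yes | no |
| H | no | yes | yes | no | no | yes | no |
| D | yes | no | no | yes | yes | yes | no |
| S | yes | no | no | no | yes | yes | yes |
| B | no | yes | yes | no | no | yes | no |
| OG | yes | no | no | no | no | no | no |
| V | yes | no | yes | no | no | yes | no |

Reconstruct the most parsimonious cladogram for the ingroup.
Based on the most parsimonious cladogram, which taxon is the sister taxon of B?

H

Character polarity is set by the outgroup: the derived state is whichever differs from the outgroup's state, so for Trait 1 the derived state is 'no', and for the remaining characters it is 'yes'.
Only B and H show the derived state 'no' for Trait 1, supporting them as a clade.
Only B, H, and K show the derived state 'yes' for Trait 2, supporting them as a clade.
Only B, H, K, and V show the derived state 'yes' for Trait 3, supporting them as a clade.
Trait 4 (derived state 'yes') is unique to D (autapomorphy; uninformative for grouping).
Trait 5 (derived state 'yes') is shared by D and S — a synapomorphy uniting that clade.
Trait 6 (derived state 'yes') is shared by all ingroup taxa — unites the whole ingroup.
Trait 7 (derived state 'yes') is unique to S (autapomorphy; uninformative for grouping).
Most parsimonious ingroup topology: ((((H,B),K),V),(S,D)).
B and H form a cherry on this tree, so they are sister taxa.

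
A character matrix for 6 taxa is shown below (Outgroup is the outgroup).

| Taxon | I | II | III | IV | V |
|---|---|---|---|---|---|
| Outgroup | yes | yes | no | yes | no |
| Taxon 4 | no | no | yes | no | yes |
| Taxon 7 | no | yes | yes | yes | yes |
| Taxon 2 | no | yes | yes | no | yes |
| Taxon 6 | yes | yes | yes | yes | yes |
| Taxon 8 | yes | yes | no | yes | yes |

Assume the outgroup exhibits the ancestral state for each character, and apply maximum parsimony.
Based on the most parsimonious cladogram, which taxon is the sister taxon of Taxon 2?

Taxon 4

Character polarity is set by the outgroup: the derived state is whichever differs from the outgroup's state, so for I, II, IV the derived state is 'no', and for the remaining characters it is 'yes'.
I: derived state 'no' in Taxon 2, Taxon 4, and Taxon 7 only — synapomorphy for {Taxon 2, Taxon 4, Taxon 7}.
II: derived state 'no' in Taxon 4 only — an autapomorphy, so it tells us nothing about relationships among taxa.
III: derived state 'yes' in Taxon 2, Taxon 4, Taxon 6, and Taxon 7 only — synapomorphy for {Taxon 2, Taxon 4, Taxon 6, Taxon 7}.
Only Taxon 2 and Taxon 4 show the derived state 'no' for IV, supporting them as a clade.
All ingroup taxa share the derived state 'yes' for V; it defines the ingroup but does not resolve relationships within it.
Most parsimonious ingroup topology: ((((Taxon 4,Taxon 2),Taxon 7),Taxon 6),Taxon 8).
Taxon 2 and Taxon 4 form a cherry on this tree, so they are sister taxa.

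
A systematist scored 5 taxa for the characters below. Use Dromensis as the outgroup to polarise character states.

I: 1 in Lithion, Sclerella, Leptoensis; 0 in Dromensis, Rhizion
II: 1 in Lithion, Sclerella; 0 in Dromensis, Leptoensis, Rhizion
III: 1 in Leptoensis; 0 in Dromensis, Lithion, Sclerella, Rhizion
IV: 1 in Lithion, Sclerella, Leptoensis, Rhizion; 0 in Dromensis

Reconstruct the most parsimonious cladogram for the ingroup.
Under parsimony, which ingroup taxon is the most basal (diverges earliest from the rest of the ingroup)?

Rhizion

The outgroup has state '0' for every character, so '1' is the derived state throughout.
I: derived state '1' in Leptoensis, Lithion, and Sclerella only — synapomorphy for {Leptoensis, Lithion, Sclerella}.
Only Lithion and Sclerella show the derived state '1' for II, supporting them as a clade.
III (derived state '1') is unique to Leptoensis (autapomorphy; uninformative for grouping).
IV (derived state '1') is shared by all ingroup taxa — unites the whole ingroup.
Most parsimonious ingroup topology: (((Lithion,Sclerella),Leptoensis),Rhizion).
Rhizion is sister to the clade containing all other ingroup taxa, so it is the earliest-diverging (most basal) ingroup lineage.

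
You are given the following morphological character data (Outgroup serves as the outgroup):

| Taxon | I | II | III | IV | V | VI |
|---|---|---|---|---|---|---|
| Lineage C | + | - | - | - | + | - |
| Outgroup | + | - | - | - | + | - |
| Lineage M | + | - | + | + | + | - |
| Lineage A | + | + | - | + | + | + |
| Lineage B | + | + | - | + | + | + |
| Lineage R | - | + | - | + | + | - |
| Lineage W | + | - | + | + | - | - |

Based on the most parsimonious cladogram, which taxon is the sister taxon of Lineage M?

Character polarity is set by the outgroup: the derived state is whichever differs from the outgroup's state, so for I, V the derived state is '-', and for the remaining characters it is '+'.
I: derived state '-' in Lineage R only — an autapomorphy, so it tells us nothing about relationships among taxa.
II (derived state '+') is shared by Lineage A, Lineage B, and Lineage R — a synapomorphy uniting that clade.
Only Lineage M and Lineage W show the derived state '+' for III, supporting them as a clade.
IV (derived state '+') is shared by Lineage A, Lineage B, Lineage M, Lineage R, and Lineage W — a synapomorphy uniting that clade.
V: derived state '-' in Lineage W only — an autapomorphy, so it tells us nothing about relationships among taxa.
VI (derived state '+') is shared by Lineage A and Lineage B — a synapomorphy uniting that clade.
Most parsimonious ingroup topology: ((((Lineage B,Lineage A),Lineage R),(Lineage W,Lineage M)),Lineage C).
Lineage M and Lineage W form a cherry on this tree, so they are sister taxa.

Lineage W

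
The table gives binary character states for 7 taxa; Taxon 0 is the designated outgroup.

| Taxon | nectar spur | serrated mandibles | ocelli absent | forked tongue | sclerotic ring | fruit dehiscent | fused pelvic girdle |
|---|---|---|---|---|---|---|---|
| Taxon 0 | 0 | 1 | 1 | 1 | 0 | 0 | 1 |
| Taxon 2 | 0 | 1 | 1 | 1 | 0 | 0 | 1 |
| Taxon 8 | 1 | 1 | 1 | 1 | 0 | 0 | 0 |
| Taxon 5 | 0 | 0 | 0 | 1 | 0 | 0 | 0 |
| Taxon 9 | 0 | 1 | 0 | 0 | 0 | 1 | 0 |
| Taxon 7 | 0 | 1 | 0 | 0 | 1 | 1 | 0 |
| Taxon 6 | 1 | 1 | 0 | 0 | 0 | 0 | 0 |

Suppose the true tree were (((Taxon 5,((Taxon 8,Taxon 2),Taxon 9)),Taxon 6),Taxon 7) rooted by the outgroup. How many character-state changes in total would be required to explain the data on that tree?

13

Map each character onto (((Taxon 5,((Taxon 8,Taxon 2),Taxon 9)),Taxon 6),Taxon 7) (rooted by Taxon 0) and count the minimum state changes it requires (Fitch parsimony):
nectar spur: 2; serrated mandibles: 1; ocelli absent: 2; forked tongue: 3; sclerotic ring: 1; fruit dehiscent: 2; fused pelvic girdle: 2.
Total tree length = 13.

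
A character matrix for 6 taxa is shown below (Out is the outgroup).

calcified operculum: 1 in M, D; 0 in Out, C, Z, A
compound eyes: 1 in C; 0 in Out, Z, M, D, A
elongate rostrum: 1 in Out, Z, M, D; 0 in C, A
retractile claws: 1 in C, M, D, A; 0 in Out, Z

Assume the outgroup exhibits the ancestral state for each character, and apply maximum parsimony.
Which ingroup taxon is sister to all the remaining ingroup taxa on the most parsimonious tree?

Z

Character polarity is set by the outgroup: the derived state is whichever differs from the outgroup's state, so for elongate rostrum the derived state is '0', and for the remaining characters it is '1'.
calcified operculum (derived state '1') is shared by D and M — a synapomorphy uniting that clade.
compound eyes: derived state '1' in C only — an autapomorphy, so it tells us nothing about relationships among taxa.
Only A and C show the derived state '0' for elongate rostrum, supporting them as a clade.
Only A, C, D, and M show the derived state '1' for retractile claws, supporting them as a clade.
Most parsimonious ingroup topology: (((C,A),(M,D)),Z).
Z is sister to the clade containing all other ingroup taxa, so it is the earliest-diverging (most basal) ingroup lineage.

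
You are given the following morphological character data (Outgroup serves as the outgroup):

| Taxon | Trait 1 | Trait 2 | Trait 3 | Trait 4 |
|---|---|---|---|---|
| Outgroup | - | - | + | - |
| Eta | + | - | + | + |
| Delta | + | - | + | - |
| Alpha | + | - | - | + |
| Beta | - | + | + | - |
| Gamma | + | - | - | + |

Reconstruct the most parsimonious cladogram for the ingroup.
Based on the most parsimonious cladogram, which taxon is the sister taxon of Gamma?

Alpha

Character polarity is set by the outgroup: the derived state is whichever differs from the outgroup's state, so for Trait 3 the derived state is '-', and for the remaining characters it is '+'.
Only Alpha, Delta, Eta, and Gamma show the derived state '+' for Trait 1, supporting them as a clade.
Trait 2: derived state '+' in Beta only — an autapomorphy, so it tells us nothing about relationships among taxa.
Trait 3: derived state '-' in Alpha and Gamma only — synapomorphy for {Alpha, Gamma}.
Trait 4: derived state '+' in Alpha, Eta, and Gamma only — synapomorphy for {Alpha, Eta, Gamma}.
Most parsimonious ingroup topology: (((Eta,(Alpha,Gamma)),Delta),Beta).
Gamma and Alpha form a cherry on this tree, so they are sister taxa.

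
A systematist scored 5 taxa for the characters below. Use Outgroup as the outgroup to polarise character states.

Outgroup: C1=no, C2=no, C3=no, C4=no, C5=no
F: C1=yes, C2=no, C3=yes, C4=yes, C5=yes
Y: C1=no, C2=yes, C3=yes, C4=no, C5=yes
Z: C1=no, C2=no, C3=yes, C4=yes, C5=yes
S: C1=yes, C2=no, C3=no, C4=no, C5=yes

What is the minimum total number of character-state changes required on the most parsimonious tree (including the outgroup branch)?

6

The outgroup has state 'no' for every character, so 'yes' is the derived state throughout.
C1 groups F and S, which is incompatible with the clades supported by the remaining characters; treating it as convergent (homoplasy) costs fewer steps than any alternative tree.
C2 (derived state 'yes') is unique to Y (autapomorphy; uninformative for grouping).
Only F, Y, and Z show the derived state 'yes' for C3, supporting them as a clade.
Only F and Z show the derived state 'yes' for C4, supporting them as a clade.
All ingroup taxa share the derived state 'yes' for C5; it defines the ingroup but does not resolve relationships within it.
Most parsimonious ingroup topology: (((F,Z),Y),S).
Changes per character on this tree: C1: 2; C2: 1; C3: 1; C4: 1; C5: 1.
Total = 6.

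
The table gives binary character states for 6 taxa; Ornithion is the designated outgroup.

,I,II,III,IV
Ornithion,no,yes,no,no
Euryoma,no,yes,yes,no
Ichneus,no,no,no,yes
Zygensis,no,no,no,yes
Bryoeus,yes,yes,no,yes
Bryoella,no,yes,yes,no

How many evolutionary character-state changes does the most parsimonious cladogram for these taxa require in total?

4

Character polarity is set by the outgroup: the derived state is whichever differs from the outgroup's state, so for II the derived state is 'no', and for the remaining characters it is 'yes'.
I (derived state 'yes') is unique to Bryoeus (autapomorphy; uninformative for grouping).
II (derived state 'no') is shared by Ichneus and Zygensis — a synapomorphy uniting that clade.
III (derived state 'yes') is shared by Bryoella and Euryoma — a synapomorphy uniting that clade.
IV: derived state 'yes' in Bryoeus, Ichneus, and Zygensis only — synapomorphy for {Bryoeus, Ichneus, Zygensis}.
Most parsimonious ingroup topology: ((Euryoma,Bryoella),((Ichneus,Zygensis),Bryoeus)).
Changes per character on this tree: I: 1; II: 1; III: 1; IV: 1.
Total = 4.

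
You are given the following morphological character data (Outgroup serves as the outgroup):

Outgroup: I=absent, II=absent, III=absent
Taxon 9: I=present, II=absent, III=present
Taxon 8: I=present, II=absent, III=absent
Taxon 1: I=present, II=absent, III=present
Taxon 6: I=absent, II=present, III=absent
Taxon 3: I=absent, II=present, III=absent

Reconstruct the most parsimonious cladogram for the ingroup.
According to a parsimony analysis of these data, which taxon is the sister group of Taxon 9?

The outgroup has state 'absent' for every character, so 'present' is the derived state throughout.
I: derived state 'present' in Taxon 1, Taxon 8, and Taxon 9 only — synapomorphy for {Taxon 1, Taxon 8, Taxon 9}.
II: derived state 'present' in Taxon 3 and Taxon 6 only — synapomorphy for {Taxon 3, Taxon 6}.
Only Taxon 1 and Taxon 9 show the derived state 'present' for III, supporting them as a clade.
Most parsimonious ingroup topology: (((Taxon 9,Taxon 1),Taxon 8),(Taxon 6,Taxon 3)).
Taxon 9 and Taxon 1 form a cherry on this tree, so they are sister taxa.

Taxon 1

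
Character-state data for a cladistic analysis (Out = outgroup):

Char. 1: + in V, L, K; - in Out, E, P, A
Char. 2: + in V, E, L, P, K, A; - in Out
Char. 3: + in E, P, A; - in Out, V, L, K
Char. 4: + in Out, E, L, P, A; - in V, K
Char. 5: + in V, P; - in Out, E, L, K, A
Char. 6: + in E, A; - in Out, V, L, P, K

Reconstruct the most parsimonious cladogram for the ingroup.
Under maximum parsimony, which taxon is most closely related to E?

Character polarity is set by the outgroup: the derived state is whichever differs from the outgroup's state, so for Char. 4 the derived state is '-', and for the remaining characters it is '+'.
Char. 1: derived state '+' in K, L, and V only — synapomorphy for {K, L, V}.
All ingroup taxa share the derived state '+' for Char. 2; it defines the ingroup but does not resolve relationships within it.
Char. 3: derived state '+' in A, E, and P only — synapomorphy for {A, E, P}.
Only K and V show the derived state '-' for Char. 4, supporting them as a clade.
Char. 5 (state '+') occurs in P and V but conflicts with the nesting implied by the other characters — most parsimoniously interpreted as homoplasy.
Char. 6 (derived state '+') is shared by A and E — a synapomorphy uniting that clade.
Most parsimonious ingroup topology: (((V,K),L),((E,A),P)).
E and A form a cherry on this tree, so they are sister taxa.

A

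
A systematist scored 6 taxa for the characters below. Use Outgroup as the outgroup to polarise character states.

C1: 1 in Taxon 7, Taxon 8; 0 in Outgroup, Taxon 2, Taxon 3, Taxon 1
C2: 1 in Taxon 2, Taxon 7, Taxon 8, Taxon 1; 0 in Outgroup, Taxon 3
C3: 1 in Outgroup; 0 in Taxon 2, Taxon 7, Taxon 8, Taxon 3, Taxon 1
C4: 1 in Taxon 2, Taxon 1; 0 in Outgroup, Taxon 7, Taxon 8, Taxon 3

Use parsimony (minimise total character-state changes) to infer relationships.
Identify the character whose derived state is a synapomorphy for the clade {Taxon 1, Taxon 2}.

Character polarity is set by the outgroup: the derived state is whichever differs from the outgroup's state, so for C3 the derived state is '0', and for the remaining characters it is '1'.
C1: derived state '1' in Taxon 7 and Taxon 8 only — synapomorphy for {Taxon 7, Taxon 8}.
Only Taxon 1, Taxon 2, Taxon 7, and Taxon 8 show the derived state '1' for C2, supporting them as a clade.
All ingroup taxa share the derived state '0' for C3; it defines the ingroup but does not resolve relationships within it.
C4: derived state '1' in Taxon 1 and Taxon 2 only — synapomorphy for {Taxon 1, Taxon 2}.
Most parsimonious ingroup topology: (((Taxon 2,Taxon 1),(Taxon 7,Taxon 8)),Taxon 3).
The clade {Taxon 1, Taxon 2} is supported by C4: its derived state '1' occurs in exactly those taxa and in no other taxon (including the outgroup).

C4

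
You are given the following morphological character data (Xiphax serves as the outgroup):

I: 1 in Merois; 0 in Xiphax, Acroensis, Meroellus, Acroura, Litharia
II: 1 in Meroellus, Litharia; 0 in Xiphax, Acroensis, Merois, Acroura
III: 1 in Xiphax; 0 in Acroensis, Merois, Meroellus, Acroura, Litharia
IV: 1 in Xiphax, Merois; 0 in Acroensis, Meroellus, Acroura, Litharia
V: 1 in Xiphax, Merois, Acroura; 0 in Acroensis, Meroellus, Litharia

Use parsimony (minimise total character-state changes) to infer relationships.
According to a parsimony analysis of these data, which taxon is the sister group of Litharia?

Character polarity is set by the outgroup: the derived state is whichever differs from the outgroup's state, so for III, IV, V the derived state is '0', and for the remaining characters it is '1'.
I: derived state '1' in Merois only — an autapomorphy, so it tells us nothing about relationships among taxa.
II (derived state '1') is shared by Litharia and Meroellus — a synapomorphy uniting that clade.
III (derived state '0') is shared by all ingroup taxa — unites the whole ingroup.
IV (derived state '0') is shared by Acroensis, Acroura, Litharia, and Meroellus — a synapomorphy uniting that clade.
Only Acroensis, Litharia, and Meroellus show the derived state '0' for V, supporting them as a clade.
Most parsimonious ingroup topology: (((Acroensis,(Meroellus,Litharia)),Acroura),Merois).
Litharia and Meroellus form a cherry on this tree, so they are sister taxa.

Meroellus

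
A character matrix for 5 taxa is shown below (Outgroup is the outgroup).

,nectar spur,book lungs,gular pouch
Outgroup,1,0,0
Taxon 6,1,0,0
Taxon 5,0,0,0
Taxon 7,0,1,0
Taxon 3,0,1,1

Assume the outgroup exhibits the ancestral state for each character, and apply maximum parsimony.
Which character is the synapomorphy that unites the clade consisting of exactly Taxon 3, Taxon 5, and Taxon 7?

nectar spur

Character polarity is set by the outgroup: the derived state is whichever differs from the outgroup's state, so for nectar spur the derived state is '0', and for the remaining characters it is '1'.
Only Taxon 3, Taxon 5, and Taxon 7 show the derived state '0' for nectar spur, supporting them as a clade.
book lungs: derived state '1' in Taxon 3 and Taxon 7 only — synapomorphy for {Taxon 3, Taxon 7}.
gular pouch: derived state '1' in Taxon 3 only — an autapomorphy, so it tells us nothing about relationships among taxa.
Most parsimonious ingroup topology: (Taxon 6,(Taxon 5,(Taxon 7,Taxon 3))).
The clade {Taxon 3, Taxon 5, Taxon 7} is supported by nectar spur: its derived state '0' occurs in exactly those taxa and in no other taxon (including the outgroup).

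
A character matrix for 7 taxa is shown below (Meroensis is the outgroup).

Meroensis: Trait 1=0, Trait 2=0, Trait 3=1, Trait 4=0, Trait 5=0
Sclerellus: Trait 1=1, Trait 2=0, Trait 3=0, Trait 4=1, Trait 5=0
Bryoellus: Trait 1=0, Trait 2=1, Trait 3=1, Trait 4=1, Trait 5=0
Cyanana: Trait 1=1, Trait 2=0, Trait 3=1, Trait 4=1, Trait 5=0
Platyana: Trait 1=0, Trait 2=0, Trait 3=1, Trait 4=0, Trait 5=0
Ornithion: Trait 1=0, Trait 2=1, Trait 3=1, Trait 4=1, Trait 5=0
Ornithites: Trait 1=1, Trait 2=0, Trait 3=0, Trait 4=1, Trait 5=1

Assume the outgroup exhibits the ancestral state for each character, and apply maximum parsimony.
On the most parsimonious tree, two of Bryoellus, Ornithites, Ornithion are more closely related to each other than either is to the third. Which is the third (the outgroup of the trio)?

Ornithites

Character polarity is set by the outgroup: the derived state is whichever differs from the outgroup's state, so for Trait 3 the derived state is '0', and for the remaining characters it is '1'.
Only Cyanana, Ornithites, and Sclerellus show the derived state '1' for Trait 1, supporting them as a clade.
Trait 2 (derived state '1') is shared by Bryoellus and Ornithion — a synapomorphy uniting that clade.
Trait 3: derived state '0' in Ornithites and Sclerellus only — synapomorphy for {Ornithites, Sclerellus}.
Trait 4 (derived state '1') is shared by Bryoellus, Cyanana, Ornithion, Ornithites, and Sclerellus — a synapomorphy uniting that clade.
Trait 5: derived state '1' in Ornithites only — an autapomorphy, so it tells us nothing about relationships among taxa.
Most parsimonious ingroup topology: ((((Sclerellus,Ornithites),Cyanana),(Bryoellus,Ornithion)),Platyana).
Bryoellus and Ornithion share a more recent common ancestor with each other than either does with Ornithites, so Ornithites is the least closely related of the three.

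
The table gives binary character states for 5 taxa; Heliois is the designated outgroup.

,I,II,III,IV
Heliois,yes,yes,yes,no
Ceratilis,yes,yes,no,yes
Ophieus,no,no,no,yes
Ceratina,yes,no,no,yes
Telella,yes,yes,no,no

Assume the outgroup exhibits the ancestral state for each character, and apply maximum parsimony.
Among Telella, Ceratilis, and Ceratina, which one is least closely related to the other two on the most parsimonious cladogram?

Telella

Character polarity is set by the outgroup: the derived state is whichever differs from the outgroup's state, so for I, II, III the derived state is 'no', and for the remaining characters it is 'yes'.
I: derived state 'no' in Ophieus only — an autapomorphy, so it tells us nothing about relationships among taxa.
II: derived state 'no' in Ceratina and Ophieus only — synapomorphy for {Ceratina, Ophieus}.
III (derived state 'no') is shared by all ingroup taxa — unites the whole ingroup.
IV (derived state 'yes') is shared by Ceratilis, Ceratina, and Ophieus — a synapomorphy uniting that clade.
Most parsimonious ingroup topology: ((Ceratilis,(Ophieus,Ceratina)),Telella).
Ceratilis and Ceratina share a more recent common ancestor with each other than either does with Telella, so Telella is the least closely related of the three.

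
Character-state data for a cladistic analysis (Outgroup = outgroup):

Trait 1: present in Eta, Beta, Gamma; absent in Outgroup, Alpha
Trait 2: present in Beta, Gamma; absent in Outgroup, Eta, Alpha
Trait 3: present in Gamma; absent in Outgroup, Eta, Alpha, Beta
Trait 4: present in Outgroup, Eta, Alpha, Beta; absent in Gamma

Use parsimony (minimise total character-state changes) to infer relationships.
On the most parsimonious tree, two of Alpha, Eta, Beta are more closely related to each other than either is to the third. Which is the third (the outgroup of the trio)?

Alpha

Character polarity is set by the outgroup: the derived state is whichever differs from the outgroup's state, so for Trait 4 the derived state is 'absent', and for the remaining characters it is 'present'.
Only Beta, Eta, and Gamma show the derived state 'present' for Trait 1, supporting them as a clade.
Trait 2: derived state 'present' in Beta and Gamma only — synapomorphy for {Beta, Gamma}.
Trait 3: derived state 'present' in Gamma only — an autapomorphy, so it tells us nothing about relationships among taxa.
Trait 4: derived state 'absent' in Gamma only — an autapomorphy, so it tells us nothing about relationships among taxa.
Most parsimonious ingroup topology: (((Beta,Gamma),Eta),Alpha).
Beta and Eta share a more recent common ancestor with each other than either does with Alpha, so Alpha is the least closely related of the three.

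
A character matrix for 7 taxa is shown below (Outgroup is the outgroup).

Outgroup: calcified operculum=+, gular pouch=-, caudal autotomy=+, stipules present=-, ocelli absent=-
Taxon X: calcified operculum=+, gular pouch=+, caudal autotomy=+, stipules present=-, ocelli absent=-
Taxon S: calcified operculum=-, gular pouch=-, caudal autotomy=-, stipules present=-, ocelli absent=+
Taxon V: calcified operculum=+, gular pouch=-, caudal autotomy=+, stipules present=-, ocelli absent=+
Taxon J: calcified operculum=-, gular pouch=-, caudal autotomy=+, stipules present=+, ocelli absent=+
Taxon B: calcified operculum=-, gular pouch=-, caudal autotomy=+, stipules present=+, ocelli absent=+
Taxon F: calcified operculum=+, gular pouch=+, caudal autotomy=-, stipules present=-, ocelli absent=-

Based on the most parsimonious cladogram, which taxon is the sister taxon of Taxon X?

Character polarity is set by the outgroup: the derived state is whichever differs from the outgroup's state, so for calcified operculum, caudal autotomy the derived state is '-', and for the remaining characters it is '+'.
calcified operculum (derived state '-') is shared by Taxon B, Taxon J, and Taxon S — a synapomorphy uniting that clade.
gular pouch (derived state '+') is shared by Taxon F and Taxon X — a synapomorphy uniting that clade.
caudal autotomy groups Taxon F and Taxon S, which is incompatible with the clades supported by the remaining characters; treating it as convergent (homoplasy) costs fewer steps than any alternative tree.
Only Taxon B and Taxon J show the derived state '+' for stipules present, supporting them as a clade.
ocelli absent (derived state '+') is shared by Taxon B, Taxon J, Taxon S, and Taxon V — a synapomorphy uniting that clade.
Most parsimonious ingroup topology: ((Taxon X,Taxon F),((Taxon S,(Taxon J,Taxon B)),Taxon V)).
Taxon X and Taxon F form a cherry on this tree, so they are sister taxa.

Taxon F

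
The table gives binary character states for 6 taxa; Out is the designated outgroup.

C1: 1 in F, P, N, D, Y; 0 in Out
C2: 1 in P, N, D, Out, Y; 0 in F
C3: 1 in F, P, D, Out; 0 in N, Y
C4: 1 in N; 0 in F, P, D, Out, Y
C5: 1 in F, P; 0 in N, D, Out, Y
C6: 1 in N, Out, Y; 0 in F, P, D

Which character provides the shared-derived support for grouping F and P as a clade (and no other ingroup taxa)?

Character polarity is set by the outgroup: the derived state is whichever differs from the outgroup's state, so for C2, C3, C6 the derived state is '0', and for the remaining characters it is '1'.
C1 (derived state '1') is shared by all ingroup taxa — unites the whole ingroup.
C2 (derived state '0') is unique to F (autapomorphy; uninformative for grouping).
Only N and Y show the derived state '0' for C3, supporting them as a clade.
C4 (derived state '1') is unique to N (autapomorphy; uninformative for grouping).
Only F and P show the derived state '1' for C5, supporting them as a clade.
Only D, F, and P show the derived state '0' for C6, supporting them as a clade.
Most parsimonious ingroup topology: ((D,(F,P)),(N,Y)).
The clade {F, P} is supported by C5: its derived state '1' occurs in exactly those taxa and in no other taxon (including the outgroup).

C5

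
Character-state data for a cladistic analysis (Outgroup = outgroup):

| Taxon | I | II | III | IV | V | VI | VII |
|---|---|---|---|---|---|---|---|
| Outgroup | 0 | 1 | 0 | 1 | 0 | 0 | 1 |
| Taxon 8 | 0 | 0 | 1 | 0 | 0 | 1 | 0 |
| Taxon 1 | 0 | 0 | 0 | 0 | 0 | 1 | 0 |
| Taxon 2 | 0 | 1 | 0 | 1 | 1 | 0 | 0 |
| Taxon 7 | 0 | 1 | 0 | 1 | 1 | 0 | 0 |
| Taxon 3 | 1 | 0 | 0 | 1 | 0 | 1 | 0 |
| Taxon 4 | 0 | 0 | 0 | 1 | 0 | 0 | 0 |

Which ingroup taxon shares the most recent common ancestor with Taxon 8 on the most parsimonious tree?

Taxon 1

Character polarity is set by the outgroup: the derived state is whichever differs from the outgroup's state, so for II, IV, VII the derived state is '0', and for the remaining characters it is '1'.
I: derived state '1' in Taxon 3 only — an autapomorphy, so it tells us nothing about relationships among taxa.
Only Taxon 1, Taxon 3, Taxon 4, and Taxon 8 show the derived state '0' for II, supporting them as a clade.
III: derived state '1' in Taxon 8 only — an autapomorphy, so it tells us nothing about relationships among taxa.
Only Taxon 1 and Taxon 8 show the derived state '0' for IV, supporting them as a clade.
V: derived state '1' in Taxon 2 and Taxon 7 only — synapomorphy for {Taxon 2, Taxon 7}.
VI (derived state '1') is shared by Taxon 1, Taxon 3, and Taxon 8 — a synapomorphy uniting that clade.
All ingroup taxa share the derived state '0' for VII; it defines the ingroup but does not resolve relationships within it.
Most parsimonious ingroup topology: ((((Taxon 8,Taxon 1),Taxon 3),Taxon 4),(Taxon 2,Taxon 7)).
Taxon 8 and Taxon 1 form a cherry on this tree, so they are sister taxa.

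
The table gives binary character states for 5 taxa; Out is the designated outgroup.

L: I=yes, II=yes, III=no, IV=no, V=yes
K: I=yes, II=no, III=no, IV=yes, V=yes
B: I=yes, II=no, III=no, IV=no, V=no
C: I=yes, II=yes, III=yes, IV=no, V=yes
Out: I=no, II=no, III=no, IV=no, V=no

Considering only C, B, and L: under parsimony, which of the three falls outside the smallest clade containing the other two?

B

The outgroup has state 'no' for every character, so 'yes' is the derived state throughout.
All ingroup taxa share the derived state 'yes' for I; it defines the ingroup but does not resolve relationships within it.
II: derived state 'yes' in C and L only — synapomorphy for {C, L}.
III (derived state 'yes') is unique to C (autapomorphy; uninformative for grouping).
IV: derived state 'yes' in K only — an autapomorphy, so it tells us nothing about relationships among taxa.
Only C, K, and L show the derived state 'yes' for V, supporting them as a clade.
Most parsimonious ingroup topology: ((K,(L,C)),B).
C and L share a more recent common ancestor with each other than either does with B, so B is the least closely related of the three.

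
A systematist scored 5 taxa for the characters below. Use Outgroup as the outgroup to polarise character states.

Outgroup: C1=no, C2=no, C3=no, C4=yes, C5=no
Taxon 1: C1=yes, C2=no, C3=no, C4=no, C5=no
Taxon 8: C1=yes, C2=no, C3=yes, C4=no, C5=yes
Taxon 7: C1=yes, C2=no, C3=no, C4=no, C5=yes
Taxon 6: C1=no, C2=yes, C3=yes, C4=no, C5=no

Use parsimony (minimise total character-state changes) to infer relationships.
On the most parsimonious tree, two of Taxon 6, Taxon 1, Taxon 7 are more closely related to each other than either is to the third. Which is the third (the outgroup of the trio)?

Character polarity is set by the outgroup: the derived state is whichever differs from the outgroup's state, so for C4 the derived state is 'no', and for the remaining characters it is 'yes'.
C1 (derived state 'yes') is shared by Taxon 1, Taxon 7, and Taxon 8 — a synapomorphy uniting that clade.
C2: derived state 'yes' in Taxon 6 only — an autapomorphy, so it tells us nothing about relationships among taxa.
C3 groups Taxon 6 and Taxon 8, which is incompatible with the clades supported by the remaining characters; treating it as convergent (homoplasy) costs fewer steps than any alternative tree.
C4 (derived state 'no') is shared by all ingroup taxa — unites the whole ingroup.
Only Taxon 7 and Taxon 8 show the derived state 'yes' for C5, supporting them as a clade.
Most parsimonious ingroup topology: ((Taxon 1,(Taxon 8,Taxon 7)),Taxon 6).
Taxon 7 and Taxon 1 share a more recent common ancestor with each other than either does with Taxon 6, so Taxon 6 is the least closely related of the three.

Taxon 6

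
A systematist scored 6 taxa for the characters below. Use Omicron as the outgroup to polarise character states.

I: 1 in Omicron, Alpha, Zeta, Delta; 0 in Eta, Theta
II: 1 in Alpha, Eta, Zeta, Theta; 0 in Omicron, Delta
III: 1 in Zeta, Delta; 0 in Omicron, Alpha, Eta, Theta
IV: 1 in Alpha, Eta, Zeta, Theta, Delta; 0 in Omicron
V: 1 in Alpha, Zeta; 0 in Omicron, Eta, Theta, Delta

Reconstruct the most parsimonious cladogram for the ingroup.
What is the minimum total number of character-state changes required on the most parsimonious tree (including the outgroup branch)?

Character polarity is set by the outgroup: the derived state is whichever differs from the outgroup's state, so for I the derived state is '0', and for the remaining characters it is '1'.
I (derived state '0') is shared by Eta and Theta — a synapomorphy uniting that clade.
Only Alpha, Eta, Theta, and Zeta show the derived state '1' for II, supporting them as a clade.
III groups Delta and Zeta, which is incompatible with the clades supported by the remaining characters; treating it as convergent (homoplasy) costs fewer steps than any alternative tree.
All ingroup taxa share the derived state '1' for IV; it defines the ingroup but does not resolve relationships within it.
V (derived state '1') is shared by Alpha and Zeta — a synapomorphy uniting that clade.
Most parsimonious ingroup topology: (((Alpha,Zeta),(Eta,Theta)),Delta).
Changes per character on this tree: I: 1; II: 1; III: 2; IV: 1; V: 1.
Total = 6.

6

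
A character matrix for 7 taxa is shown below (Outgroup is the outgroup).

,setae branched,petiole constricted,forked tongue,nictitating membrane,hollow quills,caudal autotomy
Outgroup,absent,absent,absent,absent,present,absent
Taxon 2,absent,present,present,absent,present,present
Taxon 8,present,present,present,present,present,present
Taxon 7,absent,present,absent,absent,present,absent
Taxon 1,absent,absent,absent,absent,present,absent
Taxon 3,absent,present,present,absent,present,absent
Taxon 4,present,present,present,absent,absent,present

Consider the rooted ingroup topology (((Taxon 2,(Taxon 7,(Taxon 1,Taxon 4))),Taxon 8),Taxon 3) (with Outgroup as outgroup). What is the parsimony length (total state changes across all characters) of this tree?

Map each character onto (((Taxon 2,(Taxon 7,(Taxon 1,Taxon 4))),Taxon 8),Taxon 3) (rooted by Outgroup) and count the minimum state changes it requires (Fitch parsimony):
setae branched: 2; petiole constricted: 2; forked tongue: 3; nictitating membrane: 1; hollow quills: 1; caudal autotomy: 3.
Total tree length = 12.

12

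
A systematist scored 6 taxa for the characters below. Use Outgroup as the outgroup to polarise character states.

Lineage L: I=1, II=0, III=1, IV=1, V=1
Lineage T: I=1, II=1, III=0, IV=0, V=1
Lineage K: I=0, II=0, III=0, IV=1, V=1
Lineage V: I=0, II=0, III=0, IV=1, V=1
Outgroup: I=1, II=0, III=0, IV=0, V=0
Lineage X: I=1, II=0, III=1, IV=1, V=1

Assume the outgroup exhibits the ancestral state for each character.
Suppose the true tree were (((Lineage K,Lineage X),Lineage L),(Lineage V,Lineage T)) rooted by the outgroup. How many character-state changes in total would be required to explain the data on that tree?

8

Map each character onto (((Lineage K,Lineage X),Lineage L),(Lineage V,Lineage T)) (rooted by Outgroup) and count the minimum state changes it requires (Fitch parsimony):
I: 2; II: 1; III: 2; IV: 2; V: 1.
Total tree length = 8.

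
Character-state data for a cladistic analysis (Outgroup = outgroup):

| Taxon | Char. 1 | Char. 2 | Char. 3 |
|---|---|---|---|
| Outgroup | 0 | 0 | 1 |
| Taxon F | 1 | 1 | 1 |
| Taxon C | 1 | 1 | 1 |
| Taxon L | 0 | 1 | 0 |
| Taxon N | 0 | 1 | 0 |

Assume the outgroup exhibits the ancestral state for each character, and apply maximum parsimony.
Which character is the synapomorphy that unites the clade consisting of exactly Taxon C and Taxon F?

Character polarity is set by the outgroup: the derived state is whichever differs from the outgroup's state, so for Char. 3 the derived state is '0', and for the remaining characters it is '1'.
Char. 1 (derived state '1') is shared by Taxon C and Taxon F — a synapomorphy uniting that clade.
All ingroup taxa share the derived state '1' for Char. 2; it defines the ingroup but does not resolve relationships within it.
Char. 3: derived state '0' in Taxon L and Taxon N only — synapomorphy for {Taxon L, Taxon N}.
Most parsimonious ingroup topology: ((Taxon F,Taxon C),(Taxon N,Taxon L)).
The clade {Taxon C, Taxon F} is supported by Char. 1: its derived state '1' occurs in exactly those taxa and in no other taxon (including the outgroup).

Char. 1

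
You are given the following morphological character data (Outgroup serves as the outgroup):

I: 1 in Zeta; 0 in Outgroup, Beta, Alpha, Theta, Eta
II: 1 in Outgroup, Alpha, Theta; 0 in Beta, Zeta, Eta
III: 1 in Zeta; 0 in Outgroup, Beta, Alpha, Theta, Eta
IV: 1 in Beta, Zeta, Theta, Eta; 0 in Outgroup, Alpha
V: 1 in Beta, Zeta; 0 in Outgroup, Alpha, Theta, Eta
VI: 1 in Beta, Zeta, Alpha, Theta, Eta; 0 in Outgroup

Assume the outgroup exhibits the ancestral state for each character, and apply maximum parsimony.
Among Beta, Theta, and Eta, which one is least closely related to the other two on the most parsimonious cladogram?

Character polarity is set by the outgroup: the derived state is whichever differs from the outgroup's state, so for II the derived state is '0', and for the remaining characters it is '1'.
I: derived state '1' in Zeta only — an autapomorphy, so it tells us nothing about relationships among taxa.
II (derived state '0') is shared by Beta, Eta, and Zeta — a synapomorphy uniting that clade.
III: derived state '1' in Zeta only — an autapomorphy, so it tells us nothing about relationships among taxa.
Only Beta, Eta, Theta, and Zeta show the derived state '1' for IV, supporting them as a clade.
V (derived state '1') is shared by Beta and Zeta — a synapomorphy uniting that clade.
All ingroup taxa share the derived state '1' for VI; it defines the ingroup but does not resolve relationships within it.
Most parsimonious ingroup topology: ((((Beta,Zeta),Eta),Theta),Alpha).
Eta and Beta share a more recent common ancestor with each other than either does with Theta, so Theta is the least closely related of the three.

Theta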